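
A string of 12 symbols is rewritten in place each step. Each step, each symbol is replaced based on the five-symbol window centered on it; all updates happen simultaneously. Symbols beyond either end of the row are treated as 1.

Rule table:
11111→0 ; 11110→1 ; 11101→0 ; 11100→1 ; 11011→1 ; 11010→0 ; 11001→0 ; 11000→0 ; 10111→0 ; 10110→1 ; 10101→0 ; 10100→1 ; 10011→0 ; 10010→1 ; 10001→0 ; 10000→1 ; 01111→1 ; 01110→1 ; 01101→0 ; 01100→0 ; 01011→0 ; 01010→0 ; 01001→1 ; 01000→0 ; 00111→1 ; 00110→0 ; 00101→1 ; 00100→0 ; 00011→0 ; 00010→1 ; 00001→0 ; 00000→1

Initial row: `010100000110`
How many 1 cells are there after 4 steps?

4

step 1: 000101100001
step 2: 001101001001
step 3: 000001110101
step 4: 011001100000
count of 1: 4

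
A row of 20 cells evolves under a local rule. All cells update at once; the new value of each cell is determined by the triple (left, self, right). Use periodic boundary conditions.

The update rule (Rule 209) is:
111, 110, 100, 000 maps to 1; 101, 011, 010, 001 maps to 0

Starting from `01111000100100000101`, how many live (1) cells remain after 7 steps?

00111110010011110000
10011111001001111111
11001111100100111111
11100111110010011111
11110011111001001111
11111001111100100111
11111100111110010011
count of 1: 14

14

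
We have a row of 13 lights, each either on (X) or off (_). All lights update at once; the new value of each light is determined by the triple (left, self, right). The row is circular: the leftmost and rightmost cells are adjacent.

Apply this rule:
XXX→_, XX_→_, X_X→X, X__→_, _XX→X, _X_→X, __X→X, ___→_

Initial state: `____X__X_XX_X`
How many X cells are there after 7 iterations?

iteration 1: ___XX_XXXX_XX
iteration 2: __XX_XX___XX_
iteration 3: _XX_XX___XX__
iteration 4: XX_XX___XX___
iteration 5: X_XX___XX___X
iteration 6: _XX___XX___XX
iteration 7: XX___XX___XX_
count of X: 6

6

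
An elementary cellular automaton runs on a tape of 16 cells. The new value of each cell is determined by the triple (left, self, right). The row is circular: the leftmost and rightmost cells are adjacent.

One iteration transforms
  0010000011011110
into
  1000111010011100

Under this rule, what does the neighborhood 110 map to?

0

At position 9 the neighborhood is 110; the next row has 0 there.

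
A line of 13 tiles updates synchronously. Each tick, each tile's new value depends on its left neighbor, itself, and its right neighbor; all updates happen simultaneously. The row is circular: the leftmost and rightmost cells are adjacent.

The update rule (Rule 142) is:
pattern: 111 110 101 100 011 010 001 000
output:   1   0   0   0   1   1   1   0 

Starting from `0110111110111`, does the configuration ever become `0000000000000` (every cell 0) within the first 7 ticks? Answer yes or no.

no

0100111100110
1101111001100
1001110011001
0011100110011
0111001100110
1110011001100
1100110011001
tick 7 is 1100110011001, still not uniform 0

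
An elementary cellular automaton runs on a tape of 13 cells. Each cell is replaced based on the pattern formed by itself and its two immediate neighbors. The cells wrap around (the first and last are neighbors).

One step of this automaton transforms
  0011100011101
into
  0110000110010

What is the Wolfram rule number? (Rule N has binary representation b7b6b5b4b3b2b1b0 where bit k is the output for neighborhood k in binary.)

position 3: 111 → 0  (bit 7 = 0)
position 4: 110 → 0  (bit 6 = 0)
position 11: 101 → 1  (bit 5 = 1)
position 0: 100 → 0  (bit 4 = 0)
position 2: 011 → 1  (bit 3 = 1)
position 12: 010 → 0  (bit 2 = 0)
position 1: 001 → 1  (bit 1 = 1)
position 6: 000 → 0  (bit 0 = 0)
bits b7..b0 = 00101010 = 42

42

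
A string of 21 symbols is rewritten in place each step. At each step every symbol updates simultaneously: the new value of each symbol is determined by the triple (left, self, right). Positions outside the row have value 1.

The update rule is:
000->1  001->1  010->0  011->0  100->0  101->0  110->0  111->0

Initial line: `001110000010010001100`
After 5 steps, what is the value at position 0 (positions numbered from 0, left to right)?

0

step 1: 010000111100100110001
step 2: 000111000001001000110
step 3: 011000011110010011000
step 4: 000011100000100100011
step 5: 011100001111001001100
position 0 holds 0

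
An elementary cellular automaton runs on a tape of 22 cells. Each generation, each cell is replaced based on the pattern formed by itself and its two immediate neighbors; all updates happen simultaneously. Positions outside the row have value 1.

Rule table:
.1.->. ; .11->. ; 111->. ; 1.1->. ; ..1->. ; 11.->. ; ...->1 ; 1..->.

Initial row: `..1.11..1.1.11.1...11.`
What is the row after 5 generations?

.................1....
.111111111111111...11.
.................1....  (repeats generation 1; period 2)
generation 5: .................1....

.................1....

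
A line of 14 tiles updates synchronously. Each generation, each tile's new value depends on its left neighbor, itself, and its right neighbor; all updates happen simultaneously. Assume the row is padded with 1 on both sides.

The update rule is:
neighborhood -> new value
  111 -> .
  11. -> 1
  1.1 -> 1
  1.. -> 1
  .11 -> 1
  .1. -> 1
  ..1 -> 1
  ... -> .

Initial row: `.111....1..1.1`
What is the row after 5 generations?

1111.11..1111.

generation 1: 11.11..1111111
generation 2: .1111111......
generation 3: 11.....11....1
generation 4: .11...1111..11
generation 5: 1111.11..1111.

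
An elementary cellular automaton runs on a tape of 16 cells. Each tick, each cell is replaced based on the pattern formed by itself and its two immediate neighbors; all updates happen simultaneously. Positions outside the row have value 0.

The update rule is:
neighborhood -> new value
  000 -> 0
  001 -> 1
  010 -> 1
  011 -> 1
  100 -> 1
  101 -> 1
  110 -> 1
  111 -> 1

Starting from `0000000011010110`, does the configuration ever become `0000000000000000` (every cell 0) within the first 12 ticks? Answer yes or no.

tick 1: 0000000111111111
tick 2: 0000001111111111
tick 3: 0000011111111111
tick 4: 0000111111111111
tick 5: 0001111111111111
tick 6: 0011111111111111
tick 7: 0111111111111111
tick 8: 1111111111111111
tick 9: 1111111111111111  (fixed point — unchanged through tick 12)
tick 12 is 1111111111111111, still not uniform 0

no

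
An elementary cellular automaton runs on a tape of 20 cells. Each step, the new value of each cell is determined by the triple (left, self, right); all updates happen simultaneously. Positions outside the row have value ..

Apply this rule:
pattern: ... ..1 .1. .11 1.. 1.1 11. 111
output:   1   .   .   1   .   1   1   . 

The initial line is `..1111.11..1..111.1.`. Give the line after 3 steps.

...1.....11.1..1.11.

1.1..1111.....1.11..
.1...1..1.111..111.1
...1.....11.1..1.11.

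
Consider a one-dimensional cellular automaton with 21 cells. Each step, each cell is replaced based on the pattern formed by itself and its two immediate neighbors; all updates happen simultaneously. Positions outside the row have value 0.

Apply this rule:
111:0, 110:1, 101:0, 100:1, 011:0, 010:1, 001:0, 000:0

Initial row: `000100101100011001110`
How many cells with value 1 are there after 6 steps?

8

000110100110001100011
000010110011000110001
000010011001100011001
000011001100110001101
000001100110011000101
000000110011001100101
count of 1: 8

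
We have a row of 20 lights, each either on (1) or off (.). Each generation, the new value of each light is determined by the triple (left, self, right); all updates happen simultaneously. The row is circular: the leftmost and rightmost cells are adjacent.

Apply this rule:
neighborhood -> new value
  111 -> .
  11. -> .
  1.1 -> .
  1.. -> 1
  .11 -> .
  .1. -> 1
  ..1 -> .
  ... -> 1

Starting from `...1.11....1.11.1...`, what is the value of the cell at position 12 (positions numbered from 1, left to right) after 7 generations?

11.1...111.1....1111
...111.....1111.....
11....1111.....11111
..111.....1111......
1....1111.....111111
.111.....1111.......
....1111.....1111111
position 12 holds .

.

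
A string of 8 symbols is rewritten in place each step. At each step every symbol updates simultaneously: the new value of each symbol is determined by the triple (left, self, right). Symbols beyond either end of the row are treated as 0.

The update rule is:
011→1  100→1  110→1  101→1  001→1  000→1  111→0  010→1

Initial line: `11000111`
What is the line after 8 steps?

10000111

step 1: 11111101
step 2: 10000111
step 3: 11111101  (repeats step 1; period 2)
step 8: 10000111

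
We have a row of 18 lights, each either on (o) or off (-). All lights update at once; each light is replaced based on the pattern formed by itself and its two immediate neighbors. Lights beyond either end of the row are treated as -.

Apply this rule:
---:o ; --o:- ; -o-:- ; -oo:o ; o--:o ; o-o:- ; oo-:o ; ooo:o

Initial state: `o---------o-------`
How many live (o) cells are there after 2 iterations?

iteration 1: -oooooooo--ooooooo
iteration 2: -ooooooooo-ooooooo
count of o: 16

16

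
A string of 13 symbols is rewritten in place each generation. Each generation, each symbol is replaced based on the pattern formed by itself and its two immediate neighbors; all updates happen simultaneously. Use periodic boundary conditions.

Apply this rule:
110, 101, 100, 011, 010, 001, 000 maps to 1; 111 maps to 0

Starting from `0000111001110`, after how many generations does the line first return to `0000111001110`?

2

1111101111011
0000111001110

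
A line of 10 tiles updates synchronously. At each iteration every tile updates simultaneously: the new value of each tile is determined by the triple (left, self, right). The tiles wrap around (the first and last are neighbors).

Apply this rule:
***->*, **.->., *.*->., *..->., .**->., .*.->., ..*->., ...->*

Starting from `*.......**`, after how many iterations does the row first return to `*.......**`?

4

..*****..*
...***....
**..*..***
*.......**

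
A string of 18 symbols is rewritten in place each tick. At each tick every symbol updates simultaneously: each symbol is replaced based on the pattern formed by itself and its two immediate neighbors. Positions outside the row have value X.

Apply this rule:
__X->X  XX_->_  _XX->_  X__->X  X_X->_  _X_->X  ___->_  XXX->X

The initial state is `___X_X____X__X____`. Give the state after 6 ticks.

X_XX_XX__XXXXXX__X
_______XX_XXXX_XX_
X_____X____XX_____
_X___XXX__X__X___X
_XX_X_X_XXXXXXX_X_
____X_X__XXXXX__X_

____X_X__XXXXX__X_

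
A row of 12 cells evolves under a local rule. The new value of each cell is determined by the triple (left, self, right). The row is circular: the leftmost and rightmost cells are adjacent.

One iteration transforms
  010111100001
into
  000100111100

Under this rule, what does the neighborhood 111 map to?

At position 4 the neighborhood is 111; the next row has 0 there.

0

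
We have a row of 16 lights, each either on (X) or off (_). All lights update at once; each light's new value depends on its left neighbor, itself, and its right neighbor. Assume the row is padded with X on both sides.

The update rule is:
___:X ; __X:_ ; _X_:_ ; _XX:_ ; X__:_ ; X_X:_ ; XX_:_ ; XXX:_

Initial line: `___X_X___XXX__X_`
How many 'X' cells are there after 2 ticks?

9

_X_____X________
___XXX___XXXXXX_
count of X: 9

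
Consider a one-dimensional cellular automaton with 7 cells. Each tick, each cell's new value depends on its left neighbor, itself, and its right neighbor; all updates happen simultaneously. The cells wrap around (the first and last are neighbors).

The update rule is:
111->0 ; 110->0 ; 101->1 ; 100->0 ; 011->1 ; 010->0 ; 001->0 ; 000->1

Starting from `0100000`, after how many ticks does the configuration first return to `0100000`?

0001111
0101000
0010011
0000010
1111000
1000010
0011001
0010000
1000111
0010100
1001001
0000001
0111100
0100001
1001100
0001000
1100011
0001010
1100100
1000000
0011110
1010000
0100110
0000100
1110001
0000101
0110010
0100000

28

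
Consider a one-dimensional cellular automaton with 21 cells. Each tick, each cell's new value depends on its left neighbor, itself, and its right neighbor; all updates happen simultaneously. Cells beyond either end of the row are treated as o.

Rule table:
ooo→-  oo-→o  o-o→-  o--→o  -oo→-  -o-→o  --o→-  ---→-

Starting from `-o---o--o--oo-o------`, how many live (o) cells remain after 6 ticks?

9

tick 1: -oo--oo-oo--o-oo-----
tick 2: --oo--o--oo-o--oo----
tick 3: o--oo-oo--o-oo--oo---
tick 4: oo--o--oo-o--oo--oo--
tick 5: -oo-oo--o-oo--oo--oo-
tick 6: --o--oo-o--oo--oo--o-
count of o: 9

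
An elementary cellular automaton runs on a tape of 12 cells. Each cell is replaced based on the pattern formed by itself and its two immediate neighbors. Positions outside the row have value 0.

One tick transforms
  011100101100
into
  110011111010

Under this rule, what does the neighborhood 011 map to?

1

At position 1 the neighborhood is 011; the next row has 1 there.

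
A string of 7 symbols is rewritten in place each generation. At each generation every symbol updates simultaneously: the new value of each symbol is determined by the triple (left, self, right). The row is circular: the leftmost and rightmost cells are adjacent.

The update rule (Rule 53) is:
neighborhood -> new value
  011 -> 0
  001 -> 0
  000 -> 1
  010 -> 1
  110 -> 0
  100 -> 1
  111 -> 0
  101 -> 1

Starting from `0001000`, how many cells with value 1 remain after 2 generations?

1

1101111
0010000
count of 1: 1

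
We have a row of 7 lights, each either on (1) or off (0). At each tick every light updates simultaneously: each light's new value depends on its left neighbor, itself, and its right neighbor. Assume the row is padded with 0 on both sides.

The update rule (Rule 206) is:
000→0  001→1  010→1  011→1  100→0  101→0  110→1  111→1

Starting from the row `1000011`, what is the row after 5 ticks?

1011111

1000111
1001111
1011111
1011111  (fixed point — unchanged through tick 5)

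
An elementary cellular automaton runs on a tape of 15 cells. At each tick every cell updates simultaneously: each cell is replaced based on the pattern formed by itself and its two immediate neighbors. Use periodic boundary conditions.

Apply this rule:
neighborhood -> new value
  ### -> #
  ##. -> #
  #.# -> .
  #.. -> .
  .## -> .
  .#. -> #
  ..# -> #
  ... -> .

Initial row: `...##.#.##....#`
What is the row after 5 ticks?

..#.#.#..#.##.#

..#.#.#..#...##
.##.#.#.##..#.#
..#.#.#..#.##.#
.##.#.#.##..#.#  (repeats tick 2; period 2)
tick 5: ..#.#.#..#.##.#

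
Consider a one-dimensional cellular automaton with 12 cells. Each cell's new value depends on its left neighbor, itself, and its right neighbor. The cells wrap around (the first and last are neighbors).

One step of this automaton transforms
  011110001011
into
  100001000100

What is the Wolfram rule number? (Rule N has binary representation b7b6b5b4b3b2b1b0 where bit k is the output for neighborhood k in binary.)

position 2: 111 → 0  (bit 7 = 0)
position 4: 110 → 0  (bit 6 = 0)
position 0: 101 → 1  (bit 5 = 1)
position 5: 100 → 1  (bit 4 = 1)
position 1: 011 → 0  (bit 3 = 0)
position 8: 010 → 0  (bit 2 = 0)
position 7: 001 → 0  (bit 1 = 0)
position 6: 000 → 0  (bit 0 = 0)
bits b7..b0 = 00110000 = 48

48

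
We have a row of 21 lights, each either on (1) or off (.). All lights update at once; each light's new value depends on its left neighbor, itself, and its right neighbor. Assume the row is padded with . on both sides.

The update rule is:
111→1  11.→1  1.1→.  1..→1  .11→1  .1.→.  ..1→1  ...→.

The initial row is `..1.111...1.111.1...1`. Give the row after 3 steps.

.1..1111.1..111..1.1.
1.111111..1111111...1
..1111111111111111.1.

..1111111111111111.1.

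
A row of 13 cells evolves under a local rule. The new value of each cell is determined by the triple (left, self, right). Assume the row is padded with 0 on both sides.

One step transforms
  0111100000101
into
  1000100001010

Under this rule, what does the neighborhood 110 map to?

At position 4 the neighborhood is 110; the next row has 1 there.

1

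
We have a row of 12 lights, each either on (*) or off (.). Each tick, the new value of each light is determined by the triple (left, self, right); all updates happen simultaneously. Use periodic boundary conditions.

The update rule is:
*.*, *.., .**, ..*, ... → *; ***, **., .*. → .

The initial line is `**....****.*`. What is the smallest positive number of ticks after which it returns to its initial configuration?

24

tick 1: ..*****...**
tick 2: ***....****.
tick 3: *..*****...*
tick 4: .***....****
tick 5: **..*****...
tick 6: *.***....***
tick 7: .**..*****..
tick 8: **.***....**
tick 9: ..**..*****.
tick 10: ***.***....*
tick 11: ...**..*****
tick 12: ****.***....
tick 13: *...**..****
tick 14: .****.***...
tick 15: **...**..***
tick 16: ..****.***..
tick 17: ***...**..**
tick 18: ...****.***.
tick 19: ****...**..*
tick 20: ....****.***
tick 21: *****...**..
tick 22: *....****.**
tick 23: .*****...**.
tick 24: **....****.*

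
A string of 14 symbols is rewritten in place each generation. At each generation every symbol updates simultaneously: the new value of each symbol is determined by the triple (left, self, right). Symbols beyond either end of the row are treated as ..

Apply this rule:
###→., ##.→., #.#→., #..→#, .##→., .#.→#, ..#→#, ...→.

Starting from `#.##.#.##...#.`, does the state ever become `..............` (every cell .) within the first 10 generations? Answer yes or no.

#....#...#.###
##..###.##....
..##......#...
.#..#....###..
######..#...#.
......####.###
.....#........
....###.......
...#...#......
..###.###.....
generation 10 is ..###.###....., still not uniform .

no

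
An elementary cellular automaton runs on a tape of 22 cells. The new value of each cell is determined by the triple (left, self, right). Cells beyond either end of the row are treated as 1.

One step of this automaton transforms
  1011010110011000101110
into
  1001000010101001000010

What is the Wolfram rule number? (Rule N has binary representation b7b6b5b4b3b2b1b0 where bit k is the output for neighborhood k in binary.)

position 19: 111 → 0  (bit 7 = 0)
position 0: 110 → 1  (bit 6 = 1)
position 1: 101 → 0  (bit 5 = 0)
position 9: 100 → 0  (bit 4 = 0)
position 2: 011 → 0  (bit 3 = 0)
position 5: 010 → 0  (bit 2 = 0)
position 10: 001 → 1  (bit 1 = 1)
position 14: 000 → 0  (bit 0 = 0)
bits b7..b0 = 01000010 = 66

66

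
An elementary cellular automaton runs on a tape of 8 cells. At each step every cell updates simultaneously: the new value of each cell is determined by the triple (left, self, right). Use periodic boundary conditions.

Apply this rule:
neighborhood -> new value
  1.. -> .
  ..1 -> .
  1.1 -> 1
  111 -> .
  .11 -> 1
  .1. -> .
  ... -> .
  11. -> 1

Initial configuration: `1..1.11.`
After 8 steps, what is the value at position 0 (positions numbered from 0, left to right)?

.

....1111
....1..1
........
........  (fixed point — unchanged through step 8)
position 0 holds .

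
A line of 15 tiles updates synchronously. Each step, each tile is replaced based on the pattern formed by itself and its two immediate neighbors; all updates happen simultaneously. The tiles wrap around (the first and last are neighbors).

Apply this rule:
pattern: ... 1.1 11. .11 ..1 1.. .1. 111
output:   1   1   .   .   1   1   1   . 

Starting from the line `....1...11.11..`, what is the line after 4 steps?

........11111..

11111111..1..11
........11111..
11111111.....11
........11111..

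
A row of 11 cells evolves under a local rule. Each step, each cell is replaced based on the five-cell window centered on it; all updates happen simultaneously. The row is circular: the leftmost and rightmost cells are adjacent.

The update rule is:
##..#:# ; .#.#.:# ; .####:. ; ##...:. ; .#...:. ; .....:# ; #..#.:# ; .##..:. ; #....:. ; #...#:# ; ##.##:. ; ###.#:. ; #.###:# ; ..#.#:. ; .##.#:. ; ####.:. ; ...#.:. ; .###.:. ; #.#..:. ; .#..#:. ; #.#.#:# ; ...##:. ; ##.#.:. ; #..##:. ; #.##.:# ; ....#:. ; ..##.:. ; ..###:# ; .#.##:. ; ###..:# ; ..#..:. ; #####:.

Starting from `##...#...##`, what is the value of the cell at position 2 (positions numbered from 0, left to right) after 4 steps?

.

step 1: .#.#...#.#.
step 2: #.#..#..#..
step 3: .#..#..#..#
step 4: #..#..#..#.
position 2 holds .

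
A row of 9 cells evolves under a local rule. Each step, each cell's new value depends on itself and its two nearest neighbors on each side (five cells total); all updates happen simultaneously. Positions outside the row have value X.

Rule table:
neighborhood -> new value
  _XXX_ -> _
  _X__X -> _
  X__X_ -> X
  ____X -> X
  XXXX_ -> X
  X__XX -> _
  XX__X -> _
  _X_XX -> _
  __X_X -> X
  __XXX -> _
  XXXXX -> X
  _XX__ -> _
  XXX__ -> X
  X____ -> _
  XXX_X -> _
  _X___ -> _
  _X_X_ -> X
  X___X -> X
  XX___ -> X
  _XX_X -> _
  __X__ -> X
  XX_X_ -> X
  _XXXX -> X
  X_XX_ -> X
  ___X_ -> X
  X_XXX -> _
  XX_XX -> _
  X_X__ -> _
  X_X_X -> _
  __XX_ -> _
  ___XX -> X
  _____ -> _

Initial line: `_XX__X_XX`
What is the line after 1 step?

_X__XX__X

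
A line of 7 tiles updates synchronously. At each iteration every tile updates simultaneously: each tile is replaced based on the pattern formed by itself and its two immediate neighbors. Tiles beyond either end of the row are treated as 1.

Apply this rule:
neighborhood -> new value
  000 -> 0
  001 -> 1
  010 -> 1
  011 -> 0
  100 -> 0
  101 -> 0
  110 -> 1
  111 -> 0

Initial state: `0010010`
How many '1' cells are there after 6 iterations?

2

0110110
0010010  (repeats iteration 0; period 2)
iteration 6: 0010010
count of 1: 2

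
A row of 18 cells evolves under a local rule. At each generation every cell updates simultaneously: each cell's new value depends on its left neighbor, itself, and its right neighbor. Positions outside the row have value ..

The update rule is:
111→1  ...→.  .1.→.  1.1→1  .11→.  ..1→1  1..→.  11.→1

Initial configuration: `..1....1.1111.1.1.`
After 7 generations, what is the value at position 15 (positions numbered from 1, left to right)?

.

.1....1.1.1111.1..
1....1.1.1.1111...
....1.1.1.1.111...
...1.1.1.1.1.11...
..1.1.1.1.1.1.1...
.1.1.1.1.1.1.1....
1.1.1.1.1.1.1.....
position 15 holds .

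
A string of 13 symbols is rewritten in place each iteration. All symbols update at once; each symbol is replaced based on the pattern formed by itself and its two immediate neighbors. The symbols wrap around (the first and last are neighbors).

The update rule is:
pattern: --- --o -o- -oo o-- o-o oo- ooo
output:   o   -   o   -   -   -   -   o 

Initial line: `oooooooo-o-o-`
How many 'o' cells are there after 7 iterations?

4

iteration 1: -oooooo--o-o-
iteration 2: --oooo---o-o-
iteration 3: o--oo--o-o-o-
iteration 4: o------o-o-o-
iteration 5: o-oooo-o-o-o-
iteration 6: o--oo--o-o-o-  (repeats iteration 3; period 3)
iteration 7: o------o-o-o-
count of o: 4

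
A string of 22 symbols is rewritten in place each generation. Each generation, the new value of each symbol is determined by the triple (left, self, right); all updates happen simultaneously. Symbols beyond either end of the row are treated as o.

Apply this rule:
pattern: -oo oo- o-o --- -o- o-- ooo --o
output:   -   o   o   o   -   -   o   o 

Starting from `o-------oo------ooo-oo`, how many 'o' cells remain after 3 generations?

o-oooooo-o-ooooo-ooo-o
oo-oooooo-o-ooooo-ooo-
ooo-oooooo-o-ooooo-ooo
count of o: 18

18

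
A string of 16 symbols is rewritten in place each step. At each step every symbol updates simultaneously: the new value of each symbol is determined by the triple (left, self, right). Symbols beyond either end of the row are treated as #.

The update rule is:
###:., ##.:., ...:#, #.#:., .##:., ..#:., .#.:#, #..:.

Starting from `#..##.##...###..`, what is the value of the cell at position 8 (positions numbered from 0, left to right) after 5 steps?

.........#......
.#######.#.####.
.........#......  (repeats step 1; period 2)
step 5: .........#......
position 8 holds .

.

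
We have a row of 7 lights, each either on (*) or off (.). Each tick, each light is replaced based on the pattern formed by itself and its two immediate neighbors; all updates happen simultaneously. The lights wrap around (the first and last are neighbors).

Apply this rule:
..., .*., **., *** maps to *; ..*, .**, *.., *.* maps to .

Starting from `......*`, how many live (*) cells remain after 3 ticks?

3

.****.*
..***.*
...**.*
count of *: 3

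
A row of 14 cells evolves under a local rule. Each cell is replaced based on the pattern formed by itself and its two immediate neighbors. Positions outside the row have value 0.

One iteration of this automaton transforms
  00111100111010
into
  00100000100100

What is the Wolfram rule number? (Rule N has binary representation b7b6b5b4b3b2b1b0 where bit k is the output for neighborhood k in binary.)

40

position 3: 111 → 0  (bit 7 = 0)
position 5: 110 → 0  (bit 6 = 0)
position 11: 101 → 1  (bit 5 = 1)
position 6: 100 → 0  (bit 4 = 0)
position 2: 011 → 1  (bit 3 = 1)
position 12: 010 → 0  (bit 2 = 0)
position 1: 001 → 0  (bit 1 = 0)
position 0: 000 → 0  (bit 0 = 0)
bits b7..b0 = 00101000 = 40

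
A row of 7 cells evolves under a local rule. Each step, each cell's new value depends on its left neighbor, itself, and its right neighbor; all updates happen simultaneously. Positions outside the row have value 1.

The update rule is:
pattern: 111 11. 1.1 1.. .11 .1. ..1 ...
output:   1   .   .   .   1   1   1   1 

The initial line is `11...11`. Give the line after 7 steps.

1..1111
..11111
.111111
.111111  (fixed point — unchanged through step 7)

.111111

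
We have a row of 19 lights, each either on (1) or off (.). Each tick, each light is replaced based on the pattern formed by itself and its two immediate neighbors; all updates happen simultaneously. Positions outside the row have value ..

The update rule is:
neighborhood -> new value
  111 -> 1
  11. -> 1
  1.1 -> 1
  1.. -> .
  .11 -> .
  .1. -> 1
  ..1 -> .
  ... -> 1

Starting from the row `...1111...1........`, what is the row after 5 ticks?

..11.1..1111111.111

11..111.1.1.1111111
.1...1111111.111111
.1.1..1111111.11111
.111...1111111.1111
..11.1..1111111.111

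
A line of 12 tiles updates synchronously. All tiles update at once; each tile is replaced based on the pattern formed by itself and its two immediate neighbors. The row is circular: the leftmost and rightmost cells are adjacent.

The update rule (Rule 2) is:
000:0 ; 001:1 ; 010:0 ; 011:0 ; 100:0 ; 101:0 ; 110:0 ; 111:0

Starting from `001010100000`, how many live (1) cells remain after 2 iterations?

1

iteration 1: 010000000000
iteration 2: 100000000000
count of 1: 1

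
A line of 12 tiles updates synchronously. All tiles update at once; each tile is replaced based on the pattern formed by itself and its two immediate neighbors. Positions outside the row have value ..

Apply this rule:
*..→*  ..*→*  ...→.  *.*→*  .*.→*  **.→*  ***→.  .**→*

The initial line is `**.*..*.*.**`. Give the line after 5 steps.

step 1: ************
step 2: *..........*
step 3: **........**
step 4: ***......***
step 5: *.**....**.*

*.**....**.*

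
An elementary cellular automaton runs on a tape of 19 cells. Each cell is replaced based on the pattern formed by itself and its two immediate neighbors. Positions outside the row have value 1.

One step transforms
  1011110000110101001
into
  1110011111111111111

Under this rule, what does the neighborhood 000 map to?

At position 7 the neighborhood is 000; the next row has 1 there.

1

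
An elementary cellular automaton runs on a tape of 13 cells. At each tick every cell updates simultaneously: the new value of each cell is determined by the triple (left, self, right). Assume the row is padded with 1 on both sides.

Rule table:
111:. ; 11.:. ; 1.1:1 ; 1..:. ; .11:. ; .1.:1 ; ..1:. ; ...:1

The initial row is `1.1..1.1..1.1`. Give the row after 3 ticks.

tick 1: .11..111..11.
tick 2: 1...........1
tick 3: ..111111111..

..111111111..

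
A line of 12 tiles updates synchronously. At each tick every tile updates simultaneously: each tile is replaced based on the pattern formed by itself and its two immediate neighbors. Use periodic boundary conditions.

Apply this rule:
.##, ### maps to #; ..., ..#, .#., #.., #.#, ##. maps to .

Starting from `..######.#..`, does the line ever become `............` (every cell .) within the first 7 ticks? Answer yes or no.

yes

tick 1: ..#####.....
tick 2: ..####......
tick 3: ..###.......
tick 4: ..##........
tick 5: ..#.........
tick 6: ............
all cells are . at tick 6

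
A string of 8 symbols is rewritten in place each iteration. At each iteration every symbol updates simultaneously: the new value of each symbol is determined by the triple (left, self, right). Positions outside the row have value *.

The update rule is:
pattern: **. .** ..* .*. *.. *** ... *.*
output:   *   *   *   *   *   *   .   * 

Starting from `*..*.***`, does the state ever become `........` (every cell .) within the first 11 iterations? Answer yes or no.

********
********  (fixed point — unchanged through iteration 11)
iteration 11 is ********, still not uniform .

no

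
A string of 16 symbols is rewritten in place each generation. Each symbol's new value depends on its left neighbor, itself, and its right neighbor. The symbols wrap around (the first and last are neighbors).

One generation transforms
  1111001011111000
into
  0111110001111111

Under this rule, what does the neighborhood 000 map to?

1

At position 14 the neighborhood is 000; the next row has 1 there.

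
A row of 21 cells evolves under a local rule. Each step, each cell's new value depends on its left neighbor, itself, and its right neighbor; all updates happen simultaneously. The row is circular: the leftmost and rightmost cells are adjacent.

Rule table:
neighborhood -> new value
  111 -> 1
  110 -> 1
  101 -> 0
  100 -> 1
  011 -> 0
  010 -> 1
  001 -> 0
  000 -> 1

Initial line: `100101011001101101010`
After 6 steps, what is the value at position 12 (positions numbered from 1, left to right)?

1

step 1: 110101001100100101010
step 2: 010101100110110101010
step 3: 010100110010010101011
step 4: 010110011011010101001
step 5: 010011001001010101101
step 6: 011001101101010100101
position 12 holds 1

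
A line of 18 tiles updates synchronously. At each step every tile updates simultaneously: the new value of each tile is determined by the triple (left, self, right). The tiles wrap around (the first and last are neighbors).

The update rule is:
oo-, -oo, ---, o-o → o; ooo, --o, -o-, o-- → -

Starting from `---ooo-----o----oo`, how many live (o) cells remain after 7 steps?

6

step 1: -o-o-o-ooo---oo-oo
step 2: o-o-o-oo-o-o-ooooo
step 3: oo-o-oooo-o-oo----
step 4: ooo-oo--oo-ooo-oo-
step 5: o-oooo--oooo-ooooo
step 6: ooo--o--o--ooo----
step 7: o-o--------o-o-oo-
count of o: 6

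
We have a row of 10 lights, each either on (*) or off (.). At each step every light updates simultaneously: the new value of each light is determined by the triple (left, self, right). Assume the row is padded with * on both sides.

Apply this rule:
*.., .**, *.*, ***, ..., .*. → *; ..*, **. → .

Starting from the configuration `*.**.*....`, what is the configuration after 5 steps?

.**.*****.
**.*****.*
*.*****.**
.*****.***
*****.****

*****.****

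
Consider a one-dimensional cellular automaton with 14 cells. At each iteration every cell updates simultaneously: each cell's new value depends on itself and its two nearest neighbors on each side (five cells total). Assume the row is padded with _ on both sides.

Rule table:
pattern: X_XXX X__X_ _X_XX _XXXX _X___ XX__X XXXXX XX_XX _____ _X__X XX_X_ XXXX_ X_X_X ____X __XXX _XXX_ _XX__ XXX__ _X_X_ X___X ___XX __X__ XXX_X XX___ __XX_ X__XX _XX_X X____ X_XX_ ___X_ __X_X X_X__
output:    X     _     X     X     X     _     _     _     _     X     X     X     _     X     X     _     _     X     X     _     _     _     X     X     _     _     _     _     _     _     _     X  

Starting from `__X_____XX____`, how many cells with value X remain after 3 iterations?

4

X__X__X___X___
_X__X__X___X__
__X__X__X___X_
count of X: 4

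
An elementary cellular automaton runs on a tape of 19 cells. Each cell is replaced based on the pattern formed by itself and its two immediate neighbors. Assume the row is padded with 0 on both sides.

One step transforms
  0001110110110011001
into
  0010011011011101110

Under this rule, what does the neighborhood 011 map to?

0

At position 3 the neighborhood is 011; the next row has 0 there.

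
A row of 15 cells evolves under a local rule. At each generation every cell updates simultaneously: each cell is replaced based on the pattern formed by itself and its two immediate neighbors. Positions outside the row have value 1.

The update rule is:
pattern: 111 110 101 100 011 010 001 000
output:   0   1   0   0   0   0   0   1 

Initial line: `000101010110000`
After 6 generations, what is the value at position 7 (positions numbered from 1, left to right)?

010000000010110
000111111000010
010000001011000
000111100001010
010000101100000
000110000101110
position 7 holds 0

0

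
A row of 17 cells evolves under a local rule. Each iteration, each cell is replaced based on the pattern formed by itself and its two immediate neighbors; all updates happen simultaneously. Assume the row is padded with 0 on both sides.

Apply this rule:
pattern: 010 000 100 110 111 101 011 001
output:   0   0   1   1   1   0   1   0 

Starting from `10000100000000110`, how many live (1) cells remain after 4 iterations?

5

01000010000000111
00100001000000111
00010000100000111
00001000010000111
count of 1: 5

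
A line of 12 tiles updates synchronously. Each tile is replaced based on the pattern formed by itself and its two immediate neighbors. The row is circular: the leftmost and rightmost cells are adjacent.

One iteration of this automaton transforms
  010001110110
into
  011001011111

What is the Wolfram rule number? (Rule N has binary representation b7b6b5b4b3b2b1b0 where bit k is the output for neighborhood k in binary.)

124

position 6: 111 → 0  (bit 7 = 0)
position 7: 110 → 1  (bit 6 = 1)
position 8: 101 → 1  (bit 5 = 1)
position 2: 100 → 1  (bit 4 = 1)
position 5: 011 → 1  (bit 3 = 1)
position 1: 010 → 1  (bit 2 = 1)
position 0: 001 → 0  (bit 1 = 0)
position 3: 000 → 0  (bit 0 = 0)
bits b7..b0 = 01111100 = 124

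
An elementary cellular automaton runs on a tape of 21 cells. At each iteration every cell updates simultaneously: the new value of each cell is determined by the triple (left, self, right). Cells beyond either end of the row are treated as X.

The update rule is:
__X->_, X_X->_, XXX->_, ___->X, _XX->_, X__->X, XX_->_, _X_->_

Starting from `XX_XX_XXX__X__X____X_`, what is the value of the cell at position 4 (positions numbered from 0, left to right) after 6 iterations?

X

iteration 1: _________X__X__XXX___
iteration 2: XXXXXXXX__X__X____XX_
iteration 3: ________X__X__XXX____
iteration 4: XXXXXXX__X__X____XXX_
iteration 5: _______X__X__XXX_____
iteration 6: XXXXXX__X__X____XXXX_
position 4 holds X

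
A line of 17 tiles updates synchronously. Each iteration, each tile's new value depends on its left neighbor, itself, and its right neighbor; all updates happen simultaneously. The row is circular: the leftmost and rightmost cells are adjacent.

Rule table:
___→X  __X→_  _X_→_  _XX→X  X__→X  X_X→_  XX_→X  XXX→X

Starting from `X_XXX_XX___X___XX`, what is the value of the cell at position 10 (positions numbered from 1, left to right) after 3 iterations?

X_XXX_XXXX__XX_XX
X_XXX_XXXXX_XX_XX
X_XXX_XXXXX_XX_XX
position 10 holds X

X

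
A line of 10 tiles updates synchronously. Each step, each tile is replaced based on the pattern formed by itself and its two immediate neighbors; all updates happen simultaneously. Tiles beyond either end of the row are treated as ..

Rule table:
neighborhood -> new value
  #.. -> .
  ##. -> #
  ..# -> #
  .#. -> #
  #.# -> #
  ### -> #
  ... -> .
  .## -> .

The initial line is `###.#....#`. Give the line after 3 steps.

##.##.####

.####...##
#.###..#.#
##.##.####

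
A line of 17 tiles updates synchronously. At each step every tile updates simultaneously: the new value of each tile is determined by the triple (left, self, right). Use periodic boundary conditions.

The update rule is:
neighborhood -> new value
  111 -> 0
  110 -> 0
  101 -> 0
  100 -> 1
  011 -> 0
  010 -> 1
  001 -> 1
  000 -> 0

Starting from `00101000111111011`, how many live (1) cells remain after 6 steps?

4

11101101000000000
00000001100000001
10000010010000011
01000111111000100
11101000000101110
00001100001100000
count of 1: 4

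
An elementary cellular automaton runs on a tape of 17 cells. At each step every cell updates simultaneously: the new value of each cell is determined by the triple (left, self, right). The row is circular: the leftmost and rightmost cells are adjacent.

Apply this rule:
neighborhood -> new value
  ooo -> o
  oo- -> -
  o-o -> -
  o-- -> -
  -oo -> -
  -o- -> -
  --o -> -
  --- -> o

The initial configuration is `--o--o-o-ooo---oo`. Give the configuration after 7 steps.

----------o--o---
ooooooooo------oo
oooooooo--oooo--o
ooooooo----oo----
-ooooo--oo----oo-
--ooo------oo----
o--o--oooo----ooo

o--o--oooo----ooo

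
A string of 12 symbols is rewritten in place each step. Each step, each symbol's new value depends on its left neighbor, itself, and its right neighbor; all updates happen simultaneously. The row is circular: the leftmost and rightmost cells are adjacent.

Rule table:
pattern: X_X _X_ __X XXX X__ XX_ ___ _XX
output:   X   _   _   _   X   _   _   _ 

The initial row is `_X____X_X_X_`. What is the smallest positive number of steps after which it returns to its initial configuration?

12

step 1: __X____X_X_X
step 2: X__X____X_X_
step 3: _X__X____X_X
step 4: X_X__X____X_
step 5: _X_X__X____X
step 6: X_X_X__X____
step 7: _X_X_X__X___
step 8: __X_X_X__X__
step 9: ___X_X_X__X_
step 10: ____X_X_X__X
step 11: X____X_X_X__
step 12: _X____X_X_X_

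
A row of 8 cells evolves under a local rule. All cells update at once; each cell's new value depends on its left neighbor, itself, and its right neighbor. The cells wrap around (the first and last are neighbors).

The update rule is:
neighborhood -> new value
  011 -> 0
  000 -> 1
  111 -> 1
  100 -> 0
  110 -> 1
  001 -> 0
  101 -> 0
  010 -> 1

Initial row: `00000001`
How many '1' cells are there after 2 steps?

5

01111101
00111101
count of 1: 5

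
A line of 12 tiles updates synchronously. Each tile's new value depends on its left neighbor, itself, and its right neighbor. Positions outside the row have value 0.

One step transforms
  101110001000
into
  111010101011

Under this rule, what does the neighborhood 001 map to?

0

At position 7 the neighborhood is 001; the next row has 0 there.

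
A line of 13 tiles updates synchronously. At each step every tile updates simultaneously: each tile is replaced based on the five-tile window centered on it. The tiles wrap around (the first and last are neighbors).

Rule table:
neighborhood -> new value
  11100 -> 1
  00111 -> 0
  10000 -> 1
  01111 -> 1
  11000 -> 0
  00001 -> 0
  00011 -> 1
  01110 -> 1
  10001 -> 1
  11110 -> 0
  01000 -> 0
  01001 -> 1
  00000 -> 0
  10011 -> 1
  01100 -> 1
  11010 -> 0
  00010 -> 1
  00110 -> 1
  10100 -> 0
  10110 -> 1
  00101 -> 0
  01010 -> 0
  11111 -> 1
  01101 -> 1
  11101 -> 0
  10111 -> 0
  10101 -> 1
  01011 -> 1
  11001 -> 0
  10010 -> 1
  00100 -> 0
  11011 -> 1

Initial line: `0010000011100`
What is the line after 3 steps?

1111111101000

0100100101101
0011011011101
1111111101000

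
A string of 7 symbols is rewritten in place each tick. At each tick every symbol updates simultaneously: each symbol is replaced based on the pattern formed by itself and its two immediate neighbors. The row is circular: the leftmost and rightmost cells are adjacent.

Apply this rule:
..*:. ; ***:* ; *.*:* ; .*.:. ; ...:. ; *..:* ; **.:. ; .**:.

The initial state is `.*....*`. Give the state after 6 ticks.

*.*....
.*.*...
..*.*..
...*.*.
....*.*
*....*.

*....*.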